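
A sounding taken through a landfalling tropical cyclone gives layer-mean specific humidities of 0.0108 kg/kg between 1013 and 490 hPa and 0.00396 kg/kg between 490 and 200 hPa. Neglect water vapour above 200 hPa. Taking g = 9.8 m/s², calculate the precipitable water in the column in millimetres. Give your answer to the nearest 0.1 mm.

PW ≈ 69.4 mm

Precipitable water is the column-integrated vapour mass per unit area: PW = (1/g) Σ q̄ Δp, with q in kg/kg and Δp in Pa (1 kg/m² of water = 1 mm).
Layer 1013–490 hPa: Δp = 523 hPa = 52300 Pa, q̄ = 0.0108 kg/kg → 0.0108 × 52300 / 9.8 = 57.64 mm
Layer 490–200 hPa: Δp = 290 hPa = 29000 Pa, q̄ = 0.00396 kg/kg → 0.00396 × 29000 / 9.8 = 11.72 mm
PW = 57.64 + 11.72 = 69.36 ≈ 69.4 mm.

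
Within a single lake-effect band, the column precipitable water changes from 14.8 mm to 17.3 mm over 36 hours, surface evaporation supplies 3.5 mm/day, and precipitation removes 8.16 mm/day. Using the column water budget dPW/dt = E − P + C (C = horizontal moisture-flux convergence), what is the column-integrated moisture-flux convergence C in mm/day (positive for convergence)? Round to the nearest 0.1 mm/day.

C ≈ 6.3 mm/day

dPW/dt = (17.3 − 14.8) mm / (36/24 day) = +1.667 mm/day.
C = dPW/dt − E + P = (+1.667) − 3.5 + 8.16 = 6.3 mm/day.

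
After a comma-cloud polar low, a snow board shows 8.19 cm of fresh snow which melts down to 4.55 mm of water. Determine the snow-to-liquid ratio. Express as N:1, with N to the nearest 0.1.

Ratio = snow depth / SWE = 81.9 mm / 4.55 mm = 18.0, i.e. 18.0:1.

ratio ≈ 18.0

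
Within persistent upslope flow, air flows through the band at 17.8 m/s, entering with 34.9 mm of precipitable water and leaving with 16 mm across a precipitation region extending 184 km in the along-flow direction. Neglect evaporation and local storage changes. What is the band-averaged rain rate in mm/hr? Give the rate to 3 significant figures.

Column moisture flux per unit crosswind length is F = V × PW.
Inflow: F_in = 17.8 × 34.9 = 621.22 mm·m/s
Outflow: F_out = 17.8 × 16 = 284.8 mm·m/s
Steady-state rate R = (F_in − F_out)/L = (621.22 − 284.8) / 184000 m = 1.828e-03 mm/s.
R = 1.828e-03 × 3600 = 6.58 mm/hr.

R ≈ 6.58 mm/hr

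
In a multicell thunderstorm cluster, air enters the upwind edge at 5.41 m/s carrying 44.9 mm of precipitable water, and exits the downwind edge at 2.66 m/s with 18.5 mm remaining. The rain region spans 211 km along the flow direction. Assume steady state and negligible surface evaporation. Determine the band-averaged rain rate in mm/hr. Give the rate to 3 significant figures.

Column moisture flux per unit crosswind length is F = V × PW.
Inflow: F_in = 5.41 × 44.9 = 242.909 mm·m/s
Outflow: F_out = 2.66 × 18.5 = 49.21 mm·m/s
Steady-state rate R = (F_in − F_out)/L = (242.909 − 49.21) / 211000 m = 9.180e-04 mm/s.
R = 9.180e-04 × 3600 = 3.30 mm/hr.

R ≈ 3.30 mm/hr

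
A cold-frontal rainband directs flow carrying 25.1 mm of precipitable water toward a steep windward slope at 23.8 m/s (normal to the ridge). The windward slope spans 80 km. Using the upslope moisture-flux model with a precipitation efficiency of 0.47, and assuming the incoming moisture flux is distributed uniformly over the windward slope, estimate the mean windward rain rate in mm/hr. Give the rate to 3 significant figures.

R ≈ 12.6 mm/hr

Incoming column moisture flux per unit ridge length: F = V × PW = 23.8 × 25.1 = 597.38 mm·m/s.
Spread over the 80 km slope with efficiency ε = 0.47: R = ε·F/W = 0.47 × 597.38 / 80000 m = 3.510e-03 mm/s.
R = 3.510e-03 × 3600 = 12.6 mm/hr.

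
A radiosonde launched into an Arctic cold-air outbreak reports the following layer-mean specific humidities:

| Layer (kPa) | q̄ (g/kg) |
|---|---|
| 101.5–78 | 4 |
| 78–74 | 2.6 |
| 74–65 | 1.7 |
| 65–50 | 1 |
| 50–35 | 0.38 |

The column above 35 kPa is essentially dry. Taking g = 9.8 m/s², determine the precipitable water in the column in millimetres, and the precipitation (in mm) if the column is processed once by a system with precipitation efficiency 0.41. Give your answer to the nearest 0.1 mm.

Precipitable water is the column-integrated vapour mass per unit area: PW = (1/g) Σ q̄ Δp, with q in kg/kg and Δp in Pa (1 kg/m² of water = 1 mm).
Layer 101.5–78 kPa: Δp = 235 hPa = 23500 Pa, q̄ = 0.004 kg/kg → 0.004 × 23500 / 9.8 = 9.59 mm
Layer 78–74 kPa: Δp = 40 hPa = 4000 Pa, q̄ = 0.0026 kg/kg → 0.0026 × 4000 / 9.8 = 1.06 mm
Layer 74–65 kPa: Δp = 90 hPa = 9000 Pa, q̄ = 0.0017 kg/kg → 0.0017 × 9000 / 9.8 = 1.56 mm
Layer 65–50 kPa: Δp = 150 hPa = 15000 Pa, q̄ = 0.001 kg/kg → 0.001 × 15000 / 9.8 = 1.53 mm
Layer 50–35 kPa: Δp = 150 hPa = 15000 Pa, q̄ = 0.00038 kg/kg → 0.00038 × 15000 / 9.8 = 0.58 mm
PW = 9.59 + 1.06 + 1.56 + 1.53 + 0.58 = 14.32 ≈ 14.3 mm.
Precipitation = ε × PW = 0.41 × 14.3 = 5.9 mm.

PW ≈ 14.3 mm; precipitation ≈ 5.9 mm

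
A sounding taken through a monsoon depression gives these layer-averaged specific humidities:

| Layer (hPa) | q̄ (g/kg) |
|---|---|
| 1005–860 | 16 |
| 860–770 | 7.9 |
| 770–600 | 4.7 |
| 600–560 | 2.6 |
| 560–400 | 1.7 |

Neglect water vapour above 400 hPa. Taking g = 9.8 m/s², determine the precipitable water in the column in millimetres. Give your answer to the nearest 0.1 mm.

Precipitable water is the column-integrated vapour mass per unit area: PW = (1/g) Σ q̄ Δp, with q in kg/kg and Δp in Pa (1 kg/m² of water = 1 mm).
Layer 1005–860 hPa: Δp = 145 hPa = 14500 Pa, q̄ = 0.016 kg/kg → 0.016 × 14500 / 9.8 = 23.67 mm
Layer 860–770 hPa: Δp = 90 hPa = 9000 Pa, q̄ = 0.0079 kg/kg → 0.0079 × 9000 / 9.8 = 7.26 mm
Layer 770–600 hPa: Δp = 170 hPa = 17000 Pa, q̄ = 0.0047 kg/kg → 0.0047 × 17000 / 9.8 = 8.15 mm
Layer 600–560 hPa: Δp = 40 hPa = 4000 Pa, q̄ = 0.0026 kg/kg → 0.0026 × 4000 / 9.8 = 1.06 mm
Layer 560–400 hPa: Δp = 160 hPa = 16000 Pa, q̄ = 0.0017 kg/kg → 0.0017 × 16000 / 9.8 = 2.78 mm
PW = 23.67 + 7.26 + 8.15 + 1.06 + 2.78 = 42.92 ≈ 42.9 mm.

PW ≈ 42.9 mm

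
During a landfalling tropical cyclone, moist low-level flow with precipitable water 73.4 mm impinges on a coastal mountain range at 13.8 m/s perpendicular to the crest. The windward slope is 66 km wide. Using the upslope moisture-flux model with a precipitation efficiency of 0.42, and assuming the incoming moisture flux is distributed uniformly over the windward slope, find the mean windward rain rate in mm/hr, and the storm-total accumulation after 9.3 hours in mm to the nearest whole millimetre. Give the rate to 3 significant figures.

Incoming column moisture flux per unit ridge length: F = V × PW = 13.8 × 73.4 = 1012.92 mm·m/s.
Spread over the 66 km slope with efficiency ε = 0.42: R = ε·F/W = 0.42 × 1012.92 / 66000 m = 6.446e-03 mm/s.
R = 6.446e-03 × 3600 = 23.2 mm/hr.
Over 9.3 h: total = 23.2 × 9.3 = 215.76 ≈ 216 mm.

R ≈ 23.2 mm/hr; total ≈ 216 mm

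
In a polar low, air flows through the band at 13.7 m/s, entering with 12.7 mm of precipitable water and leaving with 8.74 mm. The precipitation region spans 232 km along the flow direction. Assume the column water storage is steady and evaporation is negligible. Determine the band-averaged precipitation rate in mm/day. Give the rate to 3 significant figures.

R ≈ 20.2 mm/day

Column moisture flux per unit crosswind length is F = V × PW.
Inflow: F_in = 13.7 × 12.7 = 173.99 mm·m/s
Outflow: F_out = 13.7 × 8.74 = 119.738 mm·m/s
Steady-state rate R = (F_in − F_out)/L = (173.99 − 119.738) / 232000 m = 2.338e-04 mm/s.
R = 2.338e-04 × 3600 × 24 = 20.2 mm/day.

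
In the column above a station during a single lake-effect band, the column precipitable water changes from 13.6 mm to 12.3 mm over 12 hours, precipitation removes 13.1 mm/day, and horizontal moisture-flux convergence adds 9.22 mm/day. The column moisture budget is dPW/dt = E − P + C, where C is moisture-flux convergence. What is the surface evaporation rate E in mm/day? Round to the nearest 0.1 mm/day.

dPW/dt = (12.3 − 13.6) mm / (12/24 day) = -2.600 mm/day.
E = dPW/dt + P − C = (-2.600) + 13.1 − (9.22) = 1.3 mm/day.

E ≈ 1.3 mm/day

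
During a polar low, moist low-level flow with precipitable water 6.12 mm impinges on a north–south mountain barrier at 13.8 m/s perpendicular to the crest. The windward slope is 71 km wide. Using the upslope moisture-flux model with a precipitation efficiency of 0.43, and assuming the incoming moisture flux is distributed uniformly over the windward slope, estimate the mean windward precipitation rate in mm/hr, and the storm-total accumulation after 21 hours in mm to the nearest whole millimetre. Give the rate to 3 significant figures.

Incoming column moisture flux per unit ridge length: F = V × PW = 13.8 × 6.12 = 84.456 mm·m/s.
Spread over the 71 km slope with efficiency ε = 0.43: R = ε·F/W = 0.43 × 84.456 / 71000 m = 5.115e-04 mm/s.
R = 5.115e-04 × 3600 = 1.84 mm/hr.
Over 21 h: total = 1.84 × 21 = 38.64 ≈ 39 mm.

R ≈ 1.84 mm/hr; total ≈ 39 mm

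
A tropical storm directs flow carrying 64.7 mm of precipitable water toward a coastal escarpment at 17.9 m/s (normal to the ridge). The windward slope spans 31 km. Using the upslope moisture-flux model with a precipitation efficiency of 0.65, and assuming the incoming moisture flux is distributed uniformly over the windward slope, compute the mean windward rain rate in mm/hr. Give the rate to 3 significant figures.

Incoming column moisture flux per unit ridge length: F = V × PW = 17.9 × 64.7 = 1158.13 mm·m/s.
Spread over the 31 km slope with efficiency ε = 0.65: R = ε·F/W = 0.65 × 1158.13 / 31000 m = 2.428e-02 mm/s.
R = 2.428e-02 × 3600 = 87.4 mm/hr.

R ≈ 87.4 mm/hr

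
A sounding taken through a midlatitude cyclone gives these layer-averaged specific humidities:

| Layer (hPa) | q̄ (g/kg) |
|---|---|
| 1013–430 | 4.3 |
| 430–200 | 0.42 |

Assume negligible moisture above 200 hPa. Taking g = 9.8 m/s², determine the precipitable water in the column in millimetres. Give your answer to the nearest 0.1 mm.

Precipitable water is the column-integrated vapour mass per unit area: PW = (1/g) Σ q̄ Δp, with q in kg/kg and Δp in Pa (1 kg/m² of water = 1 mm).
Layer 1013–430 hPa: Δp = 583 hPa = 58300 Pa, q̄ = 0.0043 kg/kg → 0.0043 × 58300 / 9.8 = 25.58 mm
Layer 430–200 hPa: Δp = 230 hPa = 23000 Pa, q̄ = 0.00042 kg/kg → 0.00042 × 23000 / 9.8 = 0.99 mm
PW = 25.58 + 0.99 = 26.57 ≈ 26.6 mm.

PW ≈ 26.6 mm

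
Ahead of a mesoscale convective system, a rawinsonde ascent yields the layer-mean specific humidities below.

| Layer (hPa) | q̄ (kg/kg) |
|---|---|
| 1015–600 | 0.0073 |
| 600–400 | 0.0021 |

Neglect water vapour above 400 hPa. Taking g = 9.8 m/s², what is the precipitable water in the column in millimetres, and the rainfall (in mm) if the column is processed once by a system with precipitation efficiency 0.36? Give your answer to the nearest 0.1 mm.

PW ≈ 35.2 mm; rainfall ≈ 12.7 mm

Precipitable water is the column-integrated vapour mass per unit area: PW = (1/g) Σ q̄ Δp, with q in kg/kg and Δp in Pa (1 kg/m² of water = 1 mm).
Layer 1015–600 hPa: Δp = 415 hPa = 41500 Pa, q̄ = 0.0073 kg/kg → 0.0073 × 41500 / 9.8 = 30.91 mm
Layer 600–400 hPa: Δp = 200 hPa = 20000 Pa, q̄ = 0.0021 kg/kg → 0.0021 × 20000 / 9.8 = 4.29 mm
PW = 30.91 + 4.29 = 35.20 ≈ 35.2 mm.
Rainfall = ε × PW = 0.36 × 35.2 = 12.7 mm.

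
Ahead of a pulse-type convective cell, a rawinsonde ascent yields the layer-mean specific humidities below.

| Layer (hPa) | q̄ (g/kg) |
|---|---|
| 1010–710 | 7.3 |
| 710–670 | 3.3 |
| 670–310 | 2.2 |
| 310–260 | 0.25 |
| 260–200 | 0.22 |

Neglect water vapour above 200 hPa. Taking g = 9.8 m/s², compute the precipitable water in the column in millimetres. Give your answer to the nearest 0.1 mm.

Precipitable water is the column-integrated vapour mass per unit area: PW = (1/g) Σ q̄ Δp, with q in kg/kg and Δp in Pa (1 kg/m² of water = 1 mm).
Layer 1010–710 hPa: Δp = 300 hPa = 30000 Pa, q̄ = 0.0073 kg/kg → 0.0073 × 30000 / 9.8 = 22.35 mm
Layer 710–670 hPa: Δp = 40 hPa = 4000 Pa, q̄ = 0.0033 kg/kg → 0.0033 × 4000 / 9.8 = 1.35 mm
Layer 670–310 hPa: Δp = 360 hPa = 36000 Pa, q̄ = 0.0022 kg/kg → 0.0022 × 36000 / 9.8 = 8.08 mm
Layer 310–260 hPa: Δp = 50 hPa = 5000 Pa, q̄ = 0.00025 kg/kg → 0.00025 × 5000 / 9.8 = 0.13 mm
Layer 260–200 hPa: Δp = 60 hPa = 6000 Pa, q̄ = 0.00022 kg/kg → 0.00022 × 6000 / 9.8 = 0.13 mm
PW = 22.35 + 1.35 + 8.08 + 0.13 + 0.13 = 32.04 ≈ 32.0 mm.

PW ≈ 32.0 mm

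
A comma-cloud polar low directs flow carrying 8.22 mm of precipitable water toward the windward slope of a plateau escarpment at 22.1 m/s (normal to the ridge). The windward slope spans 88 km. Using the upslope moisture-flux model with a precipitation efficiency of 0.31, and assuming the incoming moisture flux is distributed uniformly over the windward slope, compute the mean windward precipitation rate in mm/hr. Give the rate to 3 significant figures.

R ≈ 2.30 mm/hr

Incoming column moisture flux per unit ridge length: F = V × PW = 22.1 × 8.22 = 181.662 mm·m/s.
Spread over the 88 km slope with efficiency ε = 0.31: R = ε·F/W = 0.31 × 181.662 / 88000 m = 6.399e-04 mm/s.
R = 6.399e-04 × 3600 = 2.30 mm/hr.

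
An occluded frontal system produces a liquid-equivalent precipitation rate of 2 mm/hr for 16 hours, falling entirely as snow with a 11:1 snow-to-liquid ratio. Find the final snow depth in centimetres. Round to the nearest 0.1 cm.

snow depth ≈ 35.2 cm

Liquid-equivalent depth = 2 × 16 = 32 mm.
Snow depth = 32 mm × 11 = 352 mm = 35.2 cm.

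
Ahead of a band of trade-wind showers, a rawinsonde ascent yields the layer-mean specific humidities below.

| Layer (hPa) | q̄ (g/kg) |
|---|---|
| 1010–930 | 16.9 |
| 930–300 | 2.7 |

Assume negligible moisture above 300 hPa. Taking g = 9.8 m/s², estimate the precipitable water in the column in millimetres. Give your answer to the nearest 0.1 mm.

Precipitable water is the column-integrated vapour mass per unit area: PW = (1/g) Σ q̄ Δp, with q in kg/kg and Δp in Pa (1 kg/m² of water = 1 mm).
Layer 1010–930 hPa: Δp = 80 hPa = 8000 Pa, q̄ = 0.0169 kg/kg → 0.0169 × 8000 / 9.8 = 13.80 mm
Layer 930–300 hPa: Δp = 630 hPa = 63000 Pa, q̄ = 0.0027 kg/kg → 0.0027 × 63000 / 9.8 = 17.36 mm
PW = 13.80 + 17.36 = 31.16 ≈ 31.2 mm.

PW ≈ 31.2 mm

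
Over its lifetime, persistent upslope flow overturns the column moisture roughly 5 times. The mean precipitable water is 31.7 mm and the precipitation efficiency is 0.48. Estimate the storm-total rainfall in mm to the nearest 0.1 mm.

Each cycle deposits ε × PW = 0.48 × 31.7 = 15.216 mm.
Over 5 cycles: 5 × 15.216 = 76.1 mm.

rainfall ≈ 76.1 mm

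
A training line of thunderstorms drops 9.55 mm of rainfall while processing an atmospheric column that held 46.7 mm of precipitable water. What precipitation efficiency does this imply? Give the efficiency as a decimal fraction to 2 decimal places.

ε ≈ 0.20

ε = rainfall / PW = 9.55 / 46.7 = 0.20.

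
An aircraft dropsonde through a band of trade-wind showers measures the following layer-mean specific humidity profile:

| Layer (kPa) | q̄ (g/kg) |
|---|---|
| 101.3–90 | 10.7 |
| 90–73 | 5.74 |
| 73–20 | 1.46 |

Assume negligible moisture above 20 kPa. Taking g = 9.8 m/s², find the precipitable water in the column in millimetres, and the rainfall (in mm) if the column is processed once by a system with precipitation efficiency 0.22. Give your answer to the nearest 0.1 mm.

Precipitable water is the column-integrated vapour mass per unit area: PW = (1/g) Σ q̄ Δp, with q in kg/kg and Δp in Pa (1 kg/m² of water = 1 mm).
Layer 101.3–90 kPa: Δp = 113 hPa = 11300 Pa, q̄ = 0.0107 kg/kg → 0.0107 × 11300 / 9.8 = 12.34 mm
Layer 90–73 kPa: Δp = 170 hPa = 17000 Pa, q̄ = 0.00574 kg/kg → 0.00574 × 17000 / 9.8 = 9.96 mm
Layer 73–20 kPa: Δp = 530 hPa = 53000 Pa, q̄ = 0.00146 kg/kg → 0.00146 × 53000 / 9.8 = 7.90 mm
PW = 12.34 + 9.96 + 7.90 = 30.20 ≈ 30.2 mm.
Rainfall = ε × PW = 0.22 × 30.2 = 6.6 mm.

PW ≈ 30.2 mm; rainfall ≈ 6.6 mm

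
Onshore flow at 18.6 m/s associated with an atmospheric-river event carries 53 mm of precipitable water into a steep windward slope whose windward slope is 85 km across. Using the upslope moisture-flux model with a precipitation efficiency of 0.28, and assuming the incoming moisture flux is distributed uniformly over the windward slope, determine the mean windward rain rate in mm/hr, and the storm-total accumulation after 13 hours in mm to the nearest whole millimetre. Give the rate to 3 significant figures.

R ≈ 11.7 mm/hr; total ≈ 152 mm

Incoming column moisture flux per unit ridge length: F = V × PW = 18.6 × 53 = 985.8 mm·m/s.
Spread over the 85 km slope with efficiency ε = 0.28: R = ε·F/W = 0.28 × 985.8 / 85000 m = 3.247e-03 mm/s.
R = 3.247e-03 × 3600 = 11.7 mm/hr.
Over 13 h: total = 11.7 × 13 = 152.1 ≈ 152 mm.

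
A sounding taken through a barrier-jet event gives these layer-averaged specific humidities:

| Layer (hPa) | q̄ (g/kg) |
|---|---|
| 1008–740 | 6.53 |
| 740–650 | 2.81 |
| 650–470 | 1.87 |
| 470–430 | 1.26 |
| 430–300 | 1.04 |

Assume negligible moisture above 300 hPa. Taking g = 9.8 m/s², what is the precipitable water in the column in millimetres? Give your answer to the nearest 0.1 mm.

PW ≈ 25.8 mm

Precipitable water is the column-integrated vapour mass per unit area: PW = (1/g) Σ q̄ Δp, with q in kg/kg and Δp in Pa (1 kg/m² of water = 1 mm).
Layer 1008–740 hPa: Δp = 268 hPa = 26800 Pa, q̄ = 0.00653 kg/kg → 0.00653 × 26800 / 9.8 = 17.86 mm
Layer 740–650 hPa: Δp = 90 hPa = 9000 Pa, q̄ = 0.00281 kg/kg → 0.00281 × 9000 / 9.8 = 2.58 mm
Layer 650–470 hPa: Δp = 180 hPa = 18000 Pa, q̄ = 0.00187 kg/kg → 0.00187 × 18000 / 9.8 = 3.43 mm
Layer 470–430 hPa: Δp = 40 hPa = 4000 Pa, q̄ = 0.00126 kg/kg → 0.00126 × 4000 / 9.8 = 0.51 mm
Layer 430–300 hPa: Δp = 130 hPa = 13000 Pa, q̄ = 0.00104 kg/kg → 0.00104 × 13000 / 9.8 = 1.38 mm
PW = 17.86 + 2.58 + 3.43 + 0.51 + 1.38 = 25.76 ≈ 25.8 mm.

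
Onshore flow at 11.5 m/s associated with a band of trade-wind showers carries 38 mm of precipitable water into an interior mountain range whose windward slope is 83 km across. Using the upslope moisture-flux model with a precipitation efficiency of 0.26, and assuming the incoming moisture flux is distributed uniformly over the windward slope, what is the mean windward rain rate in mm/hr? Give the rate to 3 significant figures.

Incoming column moisture flux per unit ridge length: F = V × PW = 11.5 × 38 = 437 mm·m/s.
Spread over the 83 km slope with efficiency ε = 0.26: R = ε·F/W = 0.26 × 437 / 83000 m = 1.369e-03 mm/s.
R = 1.369e-03 × 3600 = 4.93 mm/hr.

R ≈ 4.93 mm/hr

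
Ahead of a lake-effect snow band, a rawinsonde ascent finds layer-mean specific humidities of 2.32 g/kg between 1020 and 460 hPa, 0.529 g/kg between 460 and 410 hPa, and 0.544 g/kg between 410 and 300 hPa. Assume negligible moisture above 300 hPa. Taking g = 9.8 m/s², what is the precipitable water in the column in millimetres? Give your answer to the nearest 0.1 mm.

Precipitable water is the column-integrated vapour mass per unit area: PW = (1/g) Σ q̄ Δp, with q in kg/kg and Δp in Pa (1 kg/m² of water = 1 mm).
Layer 1020–460 hPa: Δp = 560 hPa = 56000 Pa, q̄ = 0.00232 kg/kg → 0.00232 × 56000 / 9.8 = 13.26 mm
Layer 460–410 hPa: Δp = 50 hPa = 5000 Pa, q̄ = 0.000529 kg/kg → 0.000529 × 5000 / 9.8 = 0.27 mm
Layer 410–300 hPa: Δp = 110 hPa = 11000 Pa, q̄ = 0.000544 kg/kg → 0.000544 × 11000 / 9.8 = 0.61 mm
PW = 13.26 + 0.27 + 0.61 = 14.14 ≈ 14.1 mm.

PW ≈ 14.1 mm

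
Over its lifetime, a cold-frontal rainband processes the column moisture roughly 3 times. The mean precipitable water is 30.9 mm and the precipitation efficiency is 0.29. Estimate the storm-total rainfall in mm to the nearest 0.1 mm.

Each cycle deposits ε × PW = 0.29 × 30.9 = 8.961 mm.
Over 3 cycles: 3 × 8.961 = 26.9 mm.

rainfall ≈ 26.9 mm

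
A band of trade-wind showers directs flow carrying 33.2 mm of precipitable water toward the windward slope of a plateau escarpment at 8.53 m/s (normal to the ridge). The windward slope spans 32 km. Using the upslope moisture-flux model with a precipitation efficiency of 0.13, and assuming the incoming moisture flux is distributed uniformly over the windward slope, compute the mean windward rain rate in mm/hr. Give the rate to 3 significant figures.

Incoming column moisture flux per unit ridge length: F = V × PW = 8.53 × 33.2 = 283.196 mm·m/s.
Spread over the 32 km slope with efficiency ε = 0.13: R = ε·F/W = 0.13 × 283.196 / 32000 m = 1.150e-03 mm/s.
R = 1.150e-03 × 3600 = 4.14 mm/hr.

R ≈ 4.14 mm/hr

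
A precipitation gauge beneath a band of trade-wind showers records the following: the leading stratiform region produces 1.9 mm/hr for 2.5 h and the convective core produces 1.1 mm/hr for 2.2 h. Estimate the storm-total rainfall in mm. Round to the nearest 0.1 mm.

total ≈ 7.2 mm

Total = Σ Rᵢ Δtᵢ = 1.9 × 2.5 + 1.1 × 2.2
      = 4.75 + 2.42 = 7.2 mm.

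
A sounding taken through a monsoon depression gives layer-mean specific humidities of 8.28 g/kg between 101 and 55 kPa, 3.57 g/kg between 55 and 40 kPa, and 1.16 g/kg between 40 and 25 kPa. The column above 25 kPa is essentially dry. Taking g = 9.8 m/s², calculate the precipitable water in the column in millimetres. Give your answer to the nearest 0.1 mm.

Precipitable water is the column-integrated vapour mass per unit area: PW = (1/g) Σ q̄ Δp, with q in kg/kg and Δp in Pa (1 kg/m² of water = 1 mm).
Layer 101–55 kPa: Δp = 460 hPa = 46000 Pa, q̄ = 0.00828 kg/kg → 0.00828 × 46000 / 9.8 = 38.87 mm
Layer 55–40 kPa: Δp = 150 hPa = 15000 Pa, q̄ = 0.00357 kg/kg → 0.00357 × 15000 / 9.8 = 5.46 mm
Layer 40–25 kPa: Δp = 150 hPa = 15000 Pa, q̄ = 0.00116 kg/kg → 0.00116 × 15000 / 9.8 = 1.78 mm
PW = 38.87 + 5.46 + 1.78 = 46.11 ≈ 46.1 mm.

PW ≈ 46.1 mm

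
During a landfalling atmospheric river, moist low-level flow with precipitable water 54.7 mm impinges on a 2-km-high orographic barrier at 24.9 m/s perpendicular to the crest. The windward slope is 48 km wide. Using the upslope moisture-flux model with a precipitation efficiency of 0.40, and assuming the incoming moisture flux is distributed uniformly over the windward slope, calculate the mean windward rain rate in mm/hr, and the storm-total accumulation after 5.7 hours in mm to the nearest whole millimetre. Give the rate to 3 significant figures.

Incoming column moisture flux per unit ridge length: F = V × PW = 24.9 × 54.7 = 1362.03 mm·m/s.
Spread over the 48 km slope with efficiency ε = 0.40: R = ε·F/W = 0.40 × 1362.03 / 48000 m = 1.135e-02 mm/s.
R = 1.135e-02 × 3600 = 40.9 mm/hr.
Over 5.7 h: total = 40.9 × 5.7 = 233.13 ≈ 233 mm.

R ≈ 40.9 mm/hr; total ≈ 233 mm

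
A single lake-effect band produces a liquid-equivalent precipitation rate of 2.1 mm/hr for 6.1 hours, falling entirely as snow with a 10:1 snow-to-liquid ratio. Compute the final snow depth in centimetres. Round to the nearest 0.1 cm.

Liquid-equivalent depth = 2.1 × 6.1 = 12.81 mm.
Snow depth = 12.81 mm × 10 = 128.1 mm = 12.8 cm.

snow depth ≈ 12.8 cm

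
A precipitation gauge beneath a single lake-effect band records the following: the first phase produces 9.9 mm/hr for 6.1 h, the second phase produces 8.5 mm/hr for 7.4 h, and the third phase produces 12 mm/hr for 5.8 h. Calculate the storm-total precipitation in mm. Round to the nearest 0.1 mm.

Total = Σ Rᵢ Δtᵢ = 9.9 × 6.1 + 8.5 × 7.4 + 12 × 5.8
      = 60.39 + 62.9 + 69.6 = 192.9 mm.

total ≈ 192.9 mm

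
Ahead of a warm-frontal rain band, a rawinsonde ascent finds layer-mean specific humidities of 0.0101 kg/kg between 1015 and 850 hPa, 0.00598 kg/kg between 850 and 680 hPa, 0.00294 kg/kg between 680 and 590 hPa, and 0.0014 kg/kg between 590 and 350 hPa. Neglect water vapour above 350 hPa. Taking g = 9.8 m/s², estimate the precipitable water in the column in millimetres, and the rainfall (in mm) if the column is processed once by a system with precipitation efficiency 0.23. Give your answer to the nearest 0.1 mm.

PW ≈ 33.5 mm; rainfall ≈ 7.7 mm

Precipitable water is the column-integrated vapour mass per unit area: PW = (1/g) Σ q̄ Δp, with q in kg/kg and Δp in Pa (1 kg/m² of water = 1 mm).
Layer 1015–850 hPa: Δp = 165 hPa = 16500 Pa, q̄ = 0.0101 kg/kg → 0.0101 × 16500 / 9.8 = 17.01 mm
Layer 850–680 hPa: Δp = 170 hPa = 17000 Pa, q̄ = 0.00598 kg/kg → 0.00598 × 17000 / 9.8 = 10.37 mm
Layer 680–590 hPa: Δp = 90 hPa = 9000 Pa, q̄ = 0.00294 kg/kg → 0.00294 × 9000 / 9.8 = 2.70 mm
Layer 590–350 hPa: Δp = 240 hPa = 24000 Pa, q̄ = 0.0014 kg/kg → 0.0014 × 24000 / 9.8 = 3.43 mm
PW = 17.01 + 10.37 + 2.70 + 3.43 = 33.51 ≈ 33.5 mm.
Rainfall = ε × PW = 0.23 × 33.5 = 7.7 mm.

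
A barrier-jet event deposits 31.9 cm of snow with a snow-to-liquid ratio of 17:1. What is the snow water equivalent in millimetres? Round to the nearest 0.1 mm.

SWE = snow depth / ratio = 31.9 cm / 17 = 1.876 cm = 18.8 mm.

SWE ≈ 18.8 mm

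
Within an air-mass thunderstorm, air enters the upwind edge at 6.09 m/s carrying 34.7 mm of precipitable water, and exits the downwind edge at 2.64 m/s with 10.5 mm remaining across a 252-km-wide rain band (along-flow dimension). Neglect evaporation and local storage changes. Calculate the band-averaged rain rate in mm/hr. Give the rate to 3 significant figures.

R ≈ 2.62 mm/hr

Column moisture flux per unit crosswind length is F = V × PW.
Inflow: F_in = 6.09 × 34.7 = 211.323 mm·m/s
Outflow: F_out = 2.64 × 10.5 = 27.72 mm·m/s
Steady-state rate R = (F_in − F_out)/L = (211.323 − 27.72) / 252000 m = 7.286e-04 mm/s.
R = 7.286e-04 × 3600 = 2.62 mm/hr.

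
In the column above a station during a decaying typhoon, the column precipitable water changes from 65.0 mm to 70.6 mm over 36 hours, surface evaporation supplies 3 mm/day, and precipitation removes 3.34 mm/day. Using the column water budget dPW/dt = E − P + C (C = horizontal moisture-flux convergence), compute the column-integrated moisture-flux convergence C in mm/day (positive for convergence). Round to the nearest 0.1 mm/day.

C ≈ 4.1 mm/day

dPW/dt = (70.6 − 65.0) mm / (36/24 day) = +3.733 mm/day.
C = dPW/dt − E + P = (+3.733) − 3 + 3.34 = 4.1 mm/day.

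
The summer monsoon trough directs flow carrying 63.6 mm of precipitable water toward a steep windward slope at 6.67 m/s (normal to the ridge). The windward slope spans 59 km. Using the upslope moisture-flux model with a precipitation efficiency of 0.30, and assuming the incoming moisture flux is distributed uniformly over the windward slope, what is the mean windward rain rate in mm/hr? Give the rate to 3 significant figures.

Incoming column moisture flux per unit ridge length: F = V × PW = 6.67 × 63.6 = 424.212 mm·m/s.
Spread over the 59 km slope with efficiency ε = 0.30: R = ε·F/W = 0.30 × 424.212 / 59000 m = 2.157e-03 mm/s.
R = 2.157e-03 × 3600 = 7.77 mm/hr.

R ≈ 7.77 mm/hr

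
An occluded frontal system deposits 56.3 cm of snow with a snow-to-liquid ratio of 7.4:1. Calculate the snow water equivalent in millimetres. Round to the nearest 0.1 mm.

SWE = snow depth / ratio = 56.3 cm / 7.4 = 7.608 cm = 76.1 mm.

SWE ≈ 76.1 mm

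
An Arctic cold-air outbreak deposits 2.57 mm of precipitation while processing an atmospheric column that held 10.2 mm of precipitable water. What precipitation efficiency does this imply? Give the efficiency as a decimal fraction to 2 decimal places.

ε = precipitation / PW = 2.57 / 10.2 = 0.25.

ε ≈ 0.25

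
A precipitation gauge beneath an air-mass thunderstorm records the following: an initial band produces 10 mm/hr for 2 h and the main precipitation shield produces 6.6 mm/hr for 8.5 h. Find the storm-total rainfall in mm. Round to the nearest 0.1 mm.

total ≈ 76.1 mm

Total = Σ Rᵢ Δtᵢ = 10 × 2 + 6.6 × 8.5
      = 20 + 56.1 = 76.1 mm.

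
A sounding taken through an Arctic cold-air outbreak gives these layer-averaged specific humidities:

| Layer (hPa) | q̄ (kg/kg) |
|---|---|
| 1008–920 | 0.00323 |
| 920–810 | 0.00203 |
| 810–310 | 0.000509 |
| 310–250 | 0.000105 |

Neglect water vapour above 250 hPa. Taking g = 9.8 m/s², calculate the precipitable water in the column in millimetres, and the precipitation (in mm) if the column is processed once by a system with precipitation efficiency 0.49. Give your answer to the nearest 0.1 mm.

Precipitable water is the column-integrated vapour mass per unit area: PW = (1/g) Σ q̄ Δp, with q in kg/kg and Δp in Pa (1 kg/m² of water = 1 mm).
Layer 1008–920 hPa: Δp = 88 hPa = 8800 Pa, q̄ = 0.00323 kg/kg → 0.00323 × 8800 / 9.8 = 2.90 mm
Layer 920–810 hPa: Δp = 110 hPa = 11000 Pa, q̄ = 0.00203 kg/kg → 0.00203 × 11000 / 9.8 = 2.28 mm
Layer 810–310 hPa: Δp = 500 hPa = 50000 Pa, q̄ = 0.000509 kg/kg → 0.000509 × 50000 / 9.8 = 2.60 mm
Layer 310–250 hPa: Δp = 60 hPa = 6000 Pa, q̄ = 0.000105 kg/kg → 0.000105 × 6000 / 9.8 = 0.06 mm
PW = 2.90 + 2.28 + 2.60 + 0.06 = 7.84 ≈ 7.8 mm.
Precipitation = ε × PW = 0.49 × 7.8 = 3.8 mm.

PW ≈ 7.8 mm; precipitation ≈ 3.8 mm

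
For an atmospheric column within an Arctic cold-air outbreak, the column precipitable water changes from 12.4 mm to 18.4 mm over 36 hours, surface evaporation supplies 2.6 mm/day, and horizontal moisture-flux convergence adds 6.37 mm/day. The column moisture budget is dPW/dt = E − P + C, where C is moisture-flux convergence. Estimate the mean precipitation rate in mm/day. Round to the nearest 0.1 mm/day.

P ≈ 5.0 mm/day

dPW/dt = (18.4 − 12.4) mm / (36/24 day) = +4.000 mm/day.
P = E + C − dPW/dt = 2.6 + (6.37) − (+4.000) = 5.0 mm/day.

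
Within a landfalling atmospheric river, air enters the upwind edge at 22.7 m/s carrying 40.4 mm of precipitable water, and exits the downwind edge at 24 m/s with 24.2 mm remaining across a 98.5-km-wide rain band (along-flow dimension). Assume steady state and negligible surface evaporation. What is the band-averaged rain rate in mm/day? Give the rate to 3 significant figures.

Column moisture flux per unit crosswind length is F = V × PW.
Inflow: F_in = 22.7 × 40.4 = 917.08 mm·m/s
Outflow: F_out = 24 × 24.2 = 580.8 mm·m/s
Steady-state rate R = (F_in − F_out)/L = (917.08 − 580.8) / 98500 m = 3.414e-03 mm/s.
R = 3.414e-03 × 3600 × 24 = 295 mm/day.

R ≈ 295 mm/day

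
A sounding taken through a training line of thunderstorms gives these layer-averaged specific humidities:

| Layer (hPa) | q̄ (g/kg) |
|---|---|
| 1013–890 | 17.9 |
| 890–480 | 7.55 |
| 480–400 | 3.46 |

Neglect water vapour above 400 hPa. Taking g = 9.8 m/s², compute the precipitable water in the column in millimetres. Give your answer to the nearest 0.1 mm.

PW ≈ 56.9 mm

Precipitable water is the column-integrated vapour mass per unit area: PW = (1/g) Σ q̄ Δp, with q in kg/kg and Δp in Pa (1 kg/m² of water = 1 mm).
Layer 1013–890 hPa: Δp = 123 hPa = 12300 Pa, q̄ = 0.0179 kg/kg → 0.0179 × 12300 / 9.8 = 22.47 mm
Layer 890–480 hPa: Δp = 410 hPa = 41000 Pa, q̄ = 0.00755 kg/kg → 0.00755 × 41000 / 9.8 = 31.59 mm
Layer 480–400 hPa: Δp = 80 hPa = 8000 Pa, q̄ = 0.00346 kg/kg → 0.00346 × 8000 / 9.8 = 2.82 mm
PW = 22.47 + 31.59 + 2.82 = 56.88 ≈ 56.9 mm.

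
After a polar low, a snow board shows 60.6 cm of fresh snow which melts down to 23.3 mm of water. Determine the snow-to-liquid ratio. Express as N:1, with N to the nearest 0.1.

Ratio = snow depth / SWE = 606 mm / 23.3 mm = 26.0, i.e. 26.0:1.

ratio ≈ 26.0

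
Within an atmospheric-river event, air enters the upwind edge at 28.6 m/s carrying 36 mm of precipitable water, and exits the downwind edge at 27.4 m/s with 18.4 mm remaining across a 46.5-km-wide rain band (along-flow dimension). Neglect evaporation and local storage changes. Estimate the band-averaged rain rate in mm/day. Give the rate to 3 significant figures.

R ≈ 976 mm/day

Column moisture flux per unit crosswind length is F = V × PW.
Inflow: F_in = 28.6 × 36 = 1029.6 mm·m/s
Outflow: F_out = 27.4 × 18.4 = 504.16 mm·m/s
Steady-state rate R = (F_in − F_out)/L = (1029.6 − 504.16) / 46500 m = 1.130e-02 mm/s.
R = 1.130e-02 × 3600 × 24 = 976 mm/day.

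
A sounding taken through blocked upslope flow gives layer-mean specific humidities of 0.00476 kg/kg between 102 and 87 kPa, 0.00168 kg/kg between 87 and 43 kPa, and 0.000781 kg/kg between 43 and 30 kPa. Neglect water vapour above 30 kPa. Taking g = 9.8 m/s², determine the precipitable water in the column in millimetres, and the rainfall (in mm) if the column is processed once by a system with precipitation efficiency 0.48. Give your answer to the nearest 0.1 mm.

PW ≈ 15.9 mm; rainfall ≈ 7.6 mm

Precipitable water is the column-integrated vapour mass per unit area: PW = (1/g) Σ q̄ Δp, with q in kg/kg and Δp in Pa (1 kg/m² of water = 1 mm).
Layer 102–87 kPa: Δp = 150 hPa = 15000 Pa, q̄ = 0.00476 kg/kg → 0.00476 × 15000 / 9.8 = 7.29 mm
Layer 87–43 kPa: Δp = 440 hPa = 44000 Pa, q̄ = 0.00168 kg/kg → 0.00168 × 44000 / 9.8 = 7.54 mm
Layer 43–30 kPa: Δp = 130 hPa = 13000 Pa, q̄ = 0.000781 kg/kg → 0.000781 × 13000 / 9.8 = 1.04 mm
PW = 7.29 + 7.54 + 1.04 = 15.87 ≈ 15.9 mm.
Rainfall = ε × PW = 0.48 × 15.9 = 7.6 mm.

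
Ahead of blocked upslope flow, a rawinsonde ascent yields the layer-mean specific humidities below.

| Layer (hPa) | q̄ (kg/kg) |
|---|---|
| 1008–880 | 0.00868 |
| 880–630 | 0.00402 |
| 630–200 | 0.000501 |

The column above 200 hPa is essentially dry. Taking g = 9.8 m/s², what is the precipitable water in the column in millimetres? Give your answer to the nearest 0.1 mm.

Precipitable water is the column-integrated vapour mass per unit area: PW = (1/g) Σ q̄ Δp, with q in kg/kg and Δp in Pa (1 kg/m² of water = 1 mm).
Layer 1008–880 hPa: Δp = 128 hPa = 12800 Pa, q̄ = 0.00868 kg/kg → 0.00868 × 12800 / 9.8 = 11.34 mm
Layer 880–630 hPa: Δp = 250 hPa = 25000 Pa, q̄ = 0.00402 kg/kg → 0.00402 × 25000 / 9.8 = 10.26 mm
Layer 630–200 hPa: Δp = 430 hPa = 43000 Pa, q̄ = 0.000501 kg/kg → 0.000501 × 43000 / 9.8 = 2.20 mm
PW = 11.34 + 10.26 + 2.20 = 23.80 ≈ 23.8 mm.

PW ≈ 23.8 mm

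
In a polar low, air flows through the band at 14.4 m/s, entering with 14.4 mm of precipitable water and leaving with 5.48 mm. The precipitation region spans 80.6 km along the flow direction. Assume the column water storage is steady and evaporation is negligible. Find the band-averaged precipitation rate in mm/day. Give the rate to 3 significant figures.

R ≈ 138 mm/day

Column moisture flux per unit crosswind length is F = V × PW.
Inflow: F_in = 14.4 × 14.4 = 207.36 mm·m/s
Outflow: F_out = 14.4 × 5.48 = 78.912 mm·m/s
Steady-state rate R = (F_in − F_out)/L = (207.36 − 78.912) / 80600 m = 1.594e-03 mm/s.
R = 1.594e-03 × 3600 × 24 = 138 mm/day.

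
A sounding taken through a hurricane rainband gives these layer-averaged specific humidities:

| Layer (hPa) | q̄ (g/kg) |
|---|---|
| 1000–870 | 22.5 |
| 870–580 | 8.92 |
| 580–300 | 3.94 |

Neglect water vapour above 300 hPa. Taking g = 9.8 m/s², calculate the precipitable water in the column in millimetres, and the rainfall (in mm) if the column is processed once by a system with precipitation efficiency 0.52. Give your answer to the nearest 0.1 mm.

PW ≈ 67.5 mm; rainfall ≈ 35.1 mm

Precipitable water is the column-integrated vapour mass per unit area: PW = (1/g) Σ q̄ Δp, with q in kg/kg and Δp in Pa (1 kg/m² of water = 1 mm).
Layer 1000–870 hPa: Δp = 130 hPa = 13000 Pa, q̄ = 0.0225 kg/kg → 0.0225 × 13000 / 9.8 = 29.85 mm
Layer 870–580 hPa: Δp = 290 hPa = 29000 Pa, q̄ = 0.00892 kg/kg → 0.00892 × 29000 / 9.8 = 26.40 mm
Layer 580–300 hPa: Δp = 280 hPa = 28000 Pa, q̄ = 0.00394 kg/kg → 0.00394 × 28000 / 9.8 = 11.26 mm
PW = 29.85 + 26.40 + 11.26 = 67.51 ≈ 67.5 mm.
Rainfall = ε × PW = 0.52 × 67.5 = 35.1 mm.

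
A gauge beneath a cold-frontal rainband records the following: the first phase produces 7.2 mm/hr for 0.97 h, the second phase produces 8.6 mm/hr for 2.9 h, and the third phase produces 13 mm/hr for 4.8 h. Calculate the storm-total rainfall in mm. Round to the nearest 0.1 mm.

total ≈ 94.3 mm

Total = Σ Rᵢ Δtᵢ = 7.2 × 0.97 + 8.6 × 2.9 + 13 × 4.8
      = 6.984 + 24.94 + 62.4 = 94.3 mm.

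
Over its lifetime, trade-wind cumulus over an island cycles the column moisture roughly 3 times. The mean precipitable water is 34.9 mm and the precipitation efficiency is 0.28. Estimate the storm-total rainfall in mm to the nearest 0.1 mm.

Each cycle deposits ε × PW = 0.28 × 34.9 = 9.772 mm.
Over 3 cycles: 3 × 9.772 = 29.3 mm.

rainfall ≈ 29.3 mm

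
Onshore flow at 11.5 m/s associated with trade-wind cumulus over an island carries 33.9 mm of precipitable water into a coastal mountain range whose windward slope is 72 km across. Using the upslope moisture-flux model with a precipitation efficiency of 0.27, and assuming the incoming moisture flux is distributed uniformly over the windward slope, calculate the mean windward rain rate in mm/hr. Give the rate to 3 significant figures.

R ≈ 5.26 mm/hr

Incoming column moisture flux per unit ridge length: F = V × PW = 11.5 × 33.9 = 389.85 mm·m/s.
Spread over the 72 km slope with efficiency ε = 0.27: R = ε·F/W = 0.27 × 389.85 / 72000 m = 1.462e-03 mm/s.
R = 1.462e-03 × 3600 = 5.26 mm/hr.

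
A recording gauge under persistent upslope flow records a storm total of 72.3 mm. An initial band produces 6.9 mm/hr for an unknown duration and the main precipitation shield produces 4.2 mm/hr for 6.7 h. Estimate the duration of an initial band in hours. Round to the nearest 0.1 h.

duration ≈ 6.4 h

Known phases: 4.2 × 6.7 = 28.14 mm.
Remaining depth = 72.3 − 28.14 = 44.16 mm.
Duration = 44.16 / 6.9 = 6.4 h.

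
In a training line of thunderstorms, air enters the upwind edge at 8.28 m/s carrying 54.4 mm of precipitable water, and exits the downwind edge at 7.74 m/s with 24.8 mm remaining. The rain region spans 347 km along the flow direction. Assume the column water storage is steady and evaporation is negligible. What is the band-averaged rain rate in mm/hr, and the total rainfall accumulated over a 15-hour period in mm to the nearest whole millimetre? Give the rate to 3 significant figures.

R ≈ 2.68 mm/hr; total ≈ 40 mm

Column moisture flux per unit crosswind length is F = V × PW.
Inflow: F_in = 8.28 × 54.4 = 450.432 mm·m/s
Outflow: F_out = 7.74 × 24.8 = 191.952 mm·m/s
Steady-state rate R = (F_in − F_out)/L = (450.432 − 191.952) / 347000 m = 7.449e-04 mm/s.
R = 7.449e-04 × 3600 = 2.68 mm/hr.
Over 15 h: total = 2.68 × 15 = 40.2 ≈ 40 mm.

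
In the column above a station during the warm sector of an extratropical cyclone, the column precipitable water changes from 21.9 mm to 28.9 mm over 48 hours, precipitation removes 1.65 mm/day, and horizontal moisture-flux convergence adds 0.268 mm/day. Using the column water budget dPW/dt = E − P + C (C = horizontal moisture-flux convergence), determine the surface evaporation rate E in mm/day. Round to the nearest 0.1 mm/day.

E ≈ 4.9 mm/day

dPW/dt = (28.9 − 21.9) mm / (48/24 day) = +3.500 mm/day.
E = dPW/dt + P − C = (+3.500) + 1.65 − (0.268) = 4.9 mm/day.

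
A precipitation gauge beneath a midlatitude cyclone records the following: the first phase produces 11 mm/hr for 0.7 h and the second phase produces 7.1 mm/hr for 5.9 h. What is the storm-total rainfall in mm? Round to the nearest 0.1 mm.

Total = Σ Rᵢ Δtᵢ = 11 × 0.7 + 7.1 × 5.9
      = 7.7 + 41.89 = 49.6 mm.

total ≈ 49.6 mm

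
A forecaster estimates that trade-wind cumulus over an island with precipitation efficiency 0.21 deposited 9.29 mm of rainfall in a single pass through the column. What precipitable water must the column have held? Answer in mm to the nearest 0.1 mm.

PW ≈ 44.2 mm

PW = rainfall / ε = 9.29 / 0.21 = 44.2 mm.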